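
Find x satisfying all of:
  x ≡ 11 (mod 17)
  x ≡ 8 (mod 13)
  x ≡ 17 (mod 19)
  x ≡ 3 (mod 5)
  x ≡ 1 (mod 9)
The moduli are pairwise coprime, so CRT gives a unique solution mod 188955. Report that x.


Product of moduli M = 17 · 13 · 19 · 5 · 9 = 188955.
Merge one congruence at a time:
  Start: x ≡ 11 (mod 17).
  Combine with x ≡ 8 (mod 13); new modulus lcm = 221.
    Write x = 11 + 17·t and substitute into x ≡ 8 (mod 13): 17·t ≡ 8 − 11 = -3 (mod 13).
    Reduce coefficients mod 13: 4·t ≡ 10 (mod 13).
    The inverse of 4 mod 13 is 10 (since 4·10 = 40 = 3·13 + 1), so t ≡ 10·10 = 100 ≡ 9 (mod 13).
    Then x = 11 + 17·9 = 164, valid modulo lcm(17, 13) = 221: x ≡ 164 (mod 221).
  Combine with x ≡ 17 (mod 19); new modulus lcm = 4199.
    Write x = 164 + 221·t and substitute into x ≡ 17 (mod 19): 221·t ≡ 17 − 164 = -147 (mod 19).
    Reduce coefficients mod 19: 12·t ≡ 5 (mod 19).
    The inverse of 12 mod 19 is 8 (since 12·8 = 96 = 5·19 + 1), so t ≡ 8·5 = 40 ≡ 2 (mod 19).
    Then x = 164 + 221·2 = 606, valid modulo lcm(221, 19) = 4199: x ≡ 606 (mod 4199).
  Combine with x ≡ 3 (mod 5); new modulus lcm = 20995.
    Write x = 606 + 4199·t and substitute into x ≡ 3 (mod 5): 4199·t ≡ 3 − 606 = -603 (mod 5).
    Reduce coefficients mod 5: 4·t ≡ 2 (mod 5).
    The inverse of 4 mod 5 is 4 (since 4·4 = 16 = 3·5 + 1), so t ≡ 4·2 = 8 ≡ 3 (mod 5).
    Then x = 606 + 4199·3 = 13203, valid modulo lcm(4199, 5) = 20995: x ≡ 13203 (mod 20995).
  Combine with x ≡ 1 (mod 9); new modulus lcm = 188955.
    Write x = 13203 + 20995·t and substitute into x ≡ 1 (mod 9): 20995·t ≡ 1 − 13203 = -13202 (mod 9).
    Reduce coefficients mod 9: 7·t ≡ 1 (mod 9).
    The inverse of 7 mod 9 is 4 (since 7·4 = 28 = 3·9 + 1), so t ≡ 4·1 = 4 ≡ 4 (mod 9).
    Then x = 13203 + 20995·4 = 97183, valid modulo lcm(20995, 9) = 188955: x ≡ 97183 (mod 188955).
Verify against each original: 97183 mod 17 = 11, 97183 mod 13 = 8, 97183 mod 19 = 17, 97183 mod 5 = 3, 97183 mod 9 = 1.

x ≡ 97183 (mod 188955).


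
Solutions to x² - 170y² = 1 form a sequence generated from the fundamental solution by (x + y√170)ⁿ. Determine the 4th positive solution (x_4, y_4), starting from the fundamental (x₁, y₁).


Step 1: Find the fundamental solution (x₁, y₁) of x² - 170y² = 1.
  Expand √170 as a continued fraction. a₀ = ⌊√170⌋ = 13; iterate m_{k+1} = d_k·a_k − m_k, d_{k+1} = (170 − m_{k+1}²)/d_k, a_{k+1} = ⌊(a₀ + m_{k+1})/d_{k+1}⌋ (starting m₀ = 0, d₀ = 1), with convergents p_k = a_k·p_{k-1} + p_{k-2}, q_k = a_k·q_{k-1} + q_{k-2} (p₋₁ = 1, q₋₁ = 0):
  k = 0: a₀ = 13; p₀/q₀ = 13/1; p₀² − 170·q₀² = 169 − 170 = -1.
  k = 1: m = 13, d = 1, a = ⌊(13 + 13)/1⌋ = 26; p/q = (26·13 + 1)/(26·1 + 0) = 339/26; p² − 170·q² = 114921 − 114920 = 1.
  The first convergent with p² − 170·q² = 1 gives the fundamental solution (x₁, y₁) = (339, 26).
Step 2: Apply the recurrence (x_{n+1}, y_{n+1}) = (x₁x_n + 170y₁y_n, x₁y_n + y₁x_n) repeatedly.
  From (x_1, y_1) = (339, 26): x_2 = 339·339 + 170·26·26 = 229841; y_2 = 339·26 + 26·339 = 17628.
  From (x_2, y_2) = (229841, 17628): x_3 = 339·229841 + 170·26·17628 = 155831859; y_3 = 339·17628 + 26·229841 = 11951758.
  From (x_3, y_3) = (155831859, 11951758): x_4 = 339·155831859 + 170·26·11951758 = 105653770561; y_4 = 339·11951758 + 26·155831859 = 8103274296.
Step 3: Verify x_4² - 170·y_4² = 11162719233756430254721 - 11162719233756430254720 = 1 (should be 1). ✓

(x_1, y_1) = (339, 26); (x_4, y_4) = (105653770561, 8103274296).


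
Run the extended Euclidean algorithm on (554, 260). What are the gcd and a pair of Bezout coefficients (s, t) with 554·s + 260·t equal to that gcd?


Euclidean algorithm on (554, 260) — divide until remainder is 0:
  554 = 2 · 260 + 34
  260 = 7 · 34 + 22
  34 = 1 · 22 + 12
  22 = 1 · 12 + 10
  12 = 1 · 10 + 2
  10 = 5 · 2 + 0
gcd(554, 260) = 2.
Track Bezout coefficients alongside the remainders: start with r₀ = 554 = a·1 + b·0 (s = 1, t = 0) and r₁ = 260 = a·0 + b·1 (s = 0, t = 1); each new remainder r_{k+1} = r_{k-1} − q_k·r_k inherits s_{k+1} = s_{k-1} − q_k·s_k, t_{k+1} = t_{k-1} − q_k·t_k, so r_k = a·s_k + b·t_k at every step:
  q = 2: r = 34, s = 1 − 2·0 = 1, t = 0 − 2·1 = -2  (check: 554·1 + 260·(-2) = 34)
  q = 7: r = 22, s = 0 − 7·1 = -7, t = 1 − 7·(-2) = 15  (check: 554·(-7) + 260·15 = 22)
  q = 1: r = 12, s = 1 − 1·(-7) = 8, t = -2 − 1·15 = -17  (check: 554·8 + 260·(-17) = 12)
  q = 1: r = 10, s = -7 − 1·8 = -15, t = 15 − 1·(-17) = 32  (check: 554·(-15) + 260·32 = 10)
  q = 1: r = 2, s = 8 − 1·(-15) = 23, t = -17 − 1·32 = -49  (check: 554·23 + 260·(-49) = 2)
The row with r = 2 (the gcd) gives the Bezout coefficients s = 23, t = -49.
Result: 554 · (23) + 260 · (-49) = 2.

gcd(554, 260) = 2; s = 23, t = -49 (check: 554·23 + 260·(-49) = 2).


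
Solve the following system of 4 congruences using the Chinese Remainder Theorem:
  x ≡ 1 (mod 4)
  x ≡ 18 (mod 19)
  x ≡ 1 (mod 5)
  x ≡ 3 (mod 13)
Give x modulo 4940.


Product of moduli M = 4 · 19 · 5 · 13 = 4940.
Merge one congruence at a time:
  Start: x ≡ 1 (mod 4).
  Combine with x ≡ 18 (mod 19); new modulus lcm = 76.
    Write x = 1 + 4·t and substitute into x ≡ 18 (mod 19): 4·t ≡ 18 − 1 = 17 (mod 19).
    The inverse of 4 mod 19 is 5 (since 4·5 = 20 = 1·19 + 1), so t ≡ 5·17 = 85 ≡ 9 (mod 19).
    Then x = 1 + 4·9 = 37, valid modulo lcm(4, 19) = 76: x ≡ 37 (mod 76).
  Combine with x ≡ 1 (mod 5); new modulus lcm = 380.
    Write x = 37 + 76·t and substitute into x ≡ 1 (mod 5): 76·t ≡ 1 − 37 = -36 (mod 5).
    Reduce coefficients mod 5: 1·t ≡ 4 (mod 5).
    So t ≡ 4 (mod 5).
    Then x = 37 + 76·4 = 341, valid modulo lcm(76, 5) = 380: x ≡ 341 (mod 380).
  Combine with x ≡ 3 (mod 13); new modulus lcm = 4940.
    Write x = 341 + 380·t and substitute into x ≡ 3 (mod 13): 380·t ≡ 3 − 341 = -338 (mod 13).
    Reduce coefficients mod 13: 3·t ≡ 0 (mod 13).
    The inverse of 3 mod 13 is 9 (since 3·9 = 27 = 2·13 + 1), so t ≡ 9·0 = 0 ≡ 0 (mod 13).
    Then x = 341 + 380·0 = 341, valid modulo lcm(380, 13) = 4940: x ≡ 341 (mod 4940).
Verify against each original: 341 mod 4 = 1, 341 mod 19 = 18, 341 mod 5 = 1, 341 mod 13 = 3.

x ≡ 341 (mod 4940).


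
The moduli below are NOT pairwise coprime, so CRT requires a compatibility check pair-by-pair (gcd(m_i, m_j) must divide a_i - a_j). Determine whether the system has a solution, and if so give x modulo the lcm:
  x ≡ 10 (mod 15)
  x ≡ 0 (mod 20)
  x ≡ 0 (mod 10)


Moduli 15, 20, 10 are not pairwise coprime, so CRT works modulo lcm(m_i) when all pairwise compatibility conditions hold.
Pairwise compatibility: gcd(m_i, m_j) must divide a_i - a_j for every pair.
Merge one congruence at a time:
  Start: x ≡ 10 (mod 15).
  Combine with x ≡ 0 (mod 20): gcd(15, 20) = 5; 0 - 10 = -10, which IS divisible by 5, so compatible.
    Write x = 10 + 15·t and substitute into x ≡ 0 (mod 20): 15·t ≡ 0 − 10 = -10 (mod 20).
    Divide the congruence (and modulus) by g = 5: 3·t ≡ -2 (mod 4).
    Reduce coefficients mod 4: 3·t ≡ 2 (mod 4).
    The inverse of 3 mod 4 is 3 (since 3·3 = 9 = 2·4 + 1), so t ≡ 3·2 = 6 ≡ 2 (mod 4).
    Then x = 10 + 15·2 = 40, valid modulo lcm(15, 20) = 60: x ≡ 40 (mod 60).
  Combine with x ≡ 0 (mod 10): gcd(60, 10) = 10; 0 - 40 = -40, which IS divisible by 10, so compatible.
    Write x = 40 + 60·t and substitute into x ≡ 0 (mod 10): 60·t ≡ 0 − 40 = -40 (mod 10).
    Divide the congruence (and modulus) by g = 10: 6·t ≡ -4 (mod 1).
    Modulo 1 every t works; take t = 0.
    Then x = 40 + 60·0 = 40, valid modulo lcm(60, 10) = 60: x ≡ 40 (mod 60).
Verify: 40 mod 15 = 10, 40 mod 20 = 0, 40 mod 10 = 0.

x ≡ 40 (mod 60).


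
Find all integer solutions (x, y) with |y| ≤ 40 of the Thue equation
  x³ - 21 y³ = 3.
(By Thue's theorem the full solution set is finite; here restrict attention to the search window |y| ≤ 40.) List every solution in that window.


The equation is x³ - 21y³ = 3. For fixed y, x³ = 21·y³ + 3, so a solution requires the RHS to be a perfect cube.
Strategy: iterate y from -40 to 40, compute RHS = 21·y³ + 3, and check whether it is a (positive or negative) perfect cube.
Check small values of y:
  y = 0: RHS = 3 is not a perfect cube.
  y = 1: RHS = 24 is not a perfect cube.
  y = -1: RHS = -18 is not a perfect cube.
  y = 2: RHS = 171 is not a perfect cube.
  y = -2: RHS = -165 is not a perfect cube.
  y = 3: RHS = 570 is not a perfect cube.
  y = -3: RHS = -564 is not a perfect cube.
Continuing the search up to |y| = 40 finds no solutions either.
No (x, y) in the scanned range satisfies the equation.

No integer solutions with |y| ≤ 40.


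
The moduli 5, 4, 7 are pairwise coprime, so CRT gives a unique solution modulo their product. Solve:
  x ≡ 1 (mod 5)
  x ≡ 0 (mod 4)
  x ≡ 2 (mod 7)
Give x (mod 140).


Moduli 5, 4, 7 are pairwise coprime; by CRT there is a unique solution modulo M = 5 · 4 · 7 = 140.
Solve pairwise, accumulating the modulus:
  Start with x ≡ 1 (mod 5).
  Combine with x ≡ 0 (mod 4): since gcd(5, 4) = 1, we get a unique residue mod 20.
    Write x = 1 + 5·t and substitute into x ≡ 0 (mod 4): 5·t ≡ 0 − 1 = -1 (mod 4).
    Reduce coefficients mod 4: 1·t ≡ 3 (mod 4).
    So t ≡ 3 (mod 4).
    Then x = 1 + 5·3 = 16, valid modulo lcm(5, 4) = 20: x ≡ 16 (mod 20).
  Combine with x ≡ 2 (mod 7): since gcd(20, 7) = 1, we get a unique residue mod 140.
    Write x = 16 + 20·t and substitute into x ≡ 2 (mod 7): 20·t ≡ 2 − 16 = -14 (mod 7).
    Reduce coefficients mod 7: 6·t ≡ 0 (mod 7).
    The inverse of 6 mod 7 is 6 (since 6·6 = 36 = 5·7 + 1), so t ≡ 6·0 = 0 ≡ 0 (mod 7).
    Then x = 16 + 20·0 = 16, valid modulo lcm(20, 7) = 140: x ≡ 16 (mod 140).
Verify: 16 mod 5 = 1 ✓, 16 mod 4 = 0 ✓, 16 mod 7 = 2 ✓.

x ≡ 16 (mod 140).


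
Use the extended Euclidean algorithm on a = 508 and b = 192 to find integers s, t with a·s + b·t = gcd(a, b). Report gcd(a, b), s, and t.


Euclidean algorithm on (508, 192) — divide until remainder is 0:
  508 = 2 · 192 + 124
  192 = 1 · 124 + 68
  124 = 1 · 68 + 56
  68 = 1 · 56 + 12
  56 = 4 · 12 + 8
  12 = 1 · 8 + 4
  8 = 2 · 4 + 0
gcd(508, 192) = 4.
Track Bezout coefficients alongside the remainders: start with r₀ = 508 = a·1 + b·0 (s = 1, t = 0) and r₁ = 192 = a·0 + b·1 (s = 0, t = 1); each new remainder r_{k+1} = r_{k-1} − q_k·r_k inherits s_{k+1} = s_{k-1} − q_k·s_k, t_{k+1} = t_{k-1} − q_k·t_k, so r_k = a·s_k + b·t_k at every step:
  q = 2: r = 124, s = 1 − 2·0 = 1, t = 0 − 2·1 = -2  (check: 508·1 + 192·(-2) = 124)
  q = 1: r = 68, s = 0 − 1·1 = -1, t = 1 − 1·(-2) = 3  (check: 508·(-1) + 192·3 = 68)
  q = 1: r = 56, s = 1 − 1·(-1) = 2, t = -2 − 1·3 = -5  (check: 508·2 + 192·(-5) = 56)
  q = 1: r = 12, s = -1 − 1·2 = -3, t = 3 − 1·(-5) = 8  (check: 508·(-3) + 192·8 = 12)
  q = 4: r = 8, s = 2 − 4·(-3) = 14, t = -5 − 4·8 = -37  (check: 508·14 + 192·(-37) = 8)
  q = 1: r = 4, s = -3 − 1·14 = -17, t = 8 − 1·(-37) = 45  (check: 508·(-17) + 192·45 = 4)
The row with r = 4 (the gcd) gives the Bezout coefficients s = -17, t = 45.
Result: 508 · (-17) + 192 · (45) = 4.

gcd(508, 192) = 4; s = -17, t = 45 (check: 508·(-17) + 192·45 = 4).


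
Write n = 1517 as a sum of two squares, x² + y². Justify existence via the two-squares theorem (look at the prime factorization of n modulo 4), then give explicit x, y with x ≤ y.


Step 1: Factor n = 1517 = 37 · 41.
Step 2: Check the mod-4 condition on each prime factor: 37 ≡ 1 (mod 4), exponent 1; 41 ≡ 1 (mod 4), exponent 1.
All primes ≡ 3 (mod 4) appear to even exponent (or don't appear), so by the two-squares theorem n IS expressible as a sum of two squares.
Step 3: Build a representation. Here n = 37 · 41 is a product of primes ≡ 1 (mod 4). Each prime p ≡ 1 (mod 4) is itself a sum of two squares; find a² by testing p − a² for a perfect square:
  37: 37 − 1² = 36 = 6² ⇒ 37 = 1² + 6².
  41: 41 − 1² = 40, 41 − 2² = 37, 41 − 3² = 32, 41 − 4² = 25 = 5² ⇒ 41 = 4² + 5².
  Combine using the Brahmagupta–Fibonacci identity (a² + b²)(c² + d²) = (ac − bd)² + (ad + bc)² = (ac + bd)² + (ad − bc)²:
  37 · 41 = 1517: from (1² + 6²)(4² + 5²), take (1·4 − 6·5, 1·5 + 6·4) = (4 − 30, 5 + 24) = (-26, 29); dropping signs (only squares matter) gives (26, 29); check 26² + 29² = 676 + 841 = 1517 ✓.
Step 4: Order so x ≤ y and verify: 26² + 29² = 676 + 841 = 1517 = n. ✓

n = 1517 = 26² + 29² (one valid representation with x ≤ y).


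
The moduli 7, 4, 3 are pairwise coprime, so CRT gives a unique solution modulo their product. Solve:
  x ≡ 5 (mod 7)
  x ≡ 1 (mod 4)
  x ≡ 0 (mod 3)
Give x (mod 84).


Moduli 7, 4, 3 are pairwise coprime; by CRT there is a unique solution modulo M = 7 · 4 · 3 = 84.
Solve pairwise, accumulating the modulus:
  Start with x ≡ 5 (mod 7).
  Combine with x ≡ 1 (mod 4): since gcd(7, 4) = 1, we get a unique residue mod 28.
    Write x = 5 + 7·t and substitute into x ≡ 1 (mod 4): 7·t ≡ 1 − 5 = -4 (mod 4).
    Reduce coefficients mod 4: 3·t ≡ 0 (mod 4).
    The inverse of 3 mod 4 is 3 (since 3·3 = 9 = 2·4 + 1), so t ≡ 3·0 = 0 ≡ 0 (mod 4).
    Then x = 5 + 7·0 = 5, valid modulo lcm(7, 4) = 28: x ≡ 5 (mod 28).
  Combine with x ≡ 0 (mod 3): since gcd(28, 3) = 1, we get a unique residue mod 84.
    Write x = 5 + 28·t and substitute into x ≡ 0 (mod 3): 28·t ≡ 0 − 5 = -5 (mod 3).
    Reduce coefficients mod 3: 1·t ≡ 1 (mod 3).
    So t ≡ 1 (mod 3).
    Then x = 5 + 28·1 = 33, valid modulo lcm(28, 3) = 84: x ≡ 33 (mod 84).
Verify: 33 mod 7 = 5 ✓, 33 mod 4 = 1 ✓, 33 mod 3 = 0 ✓.

x ≡ 33 (mod 84).


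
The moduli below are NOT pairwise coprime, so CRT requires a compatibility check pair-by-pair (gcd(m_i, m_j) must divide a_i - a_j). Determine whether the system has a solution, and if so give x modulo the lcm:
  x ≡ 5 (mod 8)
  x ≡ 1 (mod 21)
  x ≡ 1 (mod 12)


Moduli 8, 21, 12 are not pairwise coprime, so CRT works modulo lcm(m_i) when all pairwise compatibility conditions hold.
Pairwise compatibility: gcd(m_i, m_j) must divide a_i - a_j for every pair.
Merge one congruence at a time:
  Start: x ≡ 5 (mod 8).
  Combine with x ≡ 1 (mod 21): gcd(8, 21) = 1; 1 - 5 = -4, which IS divisible by 1, so compatible.
    Write x = 5 + 8·t and substitute into x ≡ 1 (mod 21): 8·t ≡ 1 − 5 = -4 (mod 21).
    Reduce coefficients mod 21: 8·t ≡ 17 (mod 21).
    The inverse of 8 mod 21 is 8 (since 8·8 = 64 = 3·21 + 1), so t ≡ 8·17 = 136 ≡ 10 (mod 21).
    Then x = 5 + 8·10 = 85, valid modulo lcm(8, 21) = 168: x ≡ 85 (mod 168).
  Combine with x ≡ 1 (mod 12): gcd(168, 12) = 12; 1 - 85 = -84, which IS divisible by 12, so compatible.
    Write x = 85 + 168·t and substitute into x ≡ 1 (mod 12): 168·t ≡ 1 − 85 = -84 (mod 12).
    Divide the congruence (and modulus) by g = 12: 14·t ≡ -7 (mod 1).
    Modulo 1 every t works; take t = 0.
    Then x = 85 + 168·0 = 85, valid modulo lcm(168, 12) = 168: x ≡ 85 (mod 168).
Verify: 85 mod 8 = 5, 85 mod 21 = 1, 85 mod 12 = 1.

x ≡ 85 (mod 168).


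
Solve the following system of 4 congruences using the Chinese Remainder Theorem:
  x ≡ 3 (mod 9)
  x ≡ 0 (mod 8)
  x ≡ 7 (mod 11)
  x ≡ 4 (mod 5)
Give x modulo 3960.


Product of moduli M = 9 · 8 · 11 · 5 = 3960.
Merge one congruence at a time:
  Start: x ≡ 3 (mod 9).
  Combine with x ≡ 0 (mod 8); new modulus lcm = 72.
    Write x = 3 + 9·t and substitute into x ≡ 0 (mod 8): 9·t ≡ 0 − 3 = -3 (mod 8).
    Reduce coefficients mod 8: 1·t ≡ 5 (mod 8).
    So t ≡ 5 (mod 8).
    Then x = 3 + 9·5 = 48, valid modulo lcm(9, 8) = 72: x ≡ 48 (mod 72).
  Combine with x ≡ 7 (mod 11); new modulus lcm = 792.
    Write x = 48 + 72·t and substitute into x ≡ 7 (mod 11): 72·t ≡ 7 − 48 = -41 (mod 11).
    Reduce coefficients mod 11: 6·t ≡ 3 (mod 11).
    The inverse of 6 mod 11 is 2 (since 6·2 = 12 = 1·11 + 1), so t ≡ 2·3 = 6 ≡ 6 (mod 11).
    Then x = 48 + 72·6 = 480, valid modulo lcm(72, 11) = 792: x ≡ 480 (mod 792).
  Combine with x ≡ 4 (mod 5); new modulus lcm = 3960.
    Write x = 480 + 792·t and substitute into x ≡ 4 (mod 5): 792·t ≡ 4 − 480 = -476 (mod 5).
    Reduce coefficients mod 5: 2·t ≡ 4 (mod 5).
    The inverse of 2 mod 5 is 3 (since 2·3 = 6 = 1·5 + 1), so t ≡ 3·4 = 12 ≡ 2 (mod 5).
    Then x = 480 + 792·2 = 2064, valid modulo lcm(792, 5) = 3960: x ≡ 2064 (mod 3960).
Verify against each original: 2064 mod 9 = 3, 2064 mod 8 = 0, 2064 mod 11 = 7, 2064 mod 5 = 4.

x ≡ 2064 (mod 3960).


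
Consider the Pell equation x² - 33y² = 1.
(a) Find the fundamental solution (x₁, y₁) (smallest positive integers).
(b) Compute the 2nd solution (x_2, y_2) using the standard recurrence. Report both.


Step 1: Find the fundamental solution (x₁, y₁) of x² - 33y² = 1.
  Expand √33 as a continued fraction. a₀ = ⌊√33⌋ = 5; iterate m_{k+1} = d_k·a_k − m_k, d_{k+1} = (33 − m_{k+1}²)/d_k, a_{k+1} = ⌊(a₀ + m_{k+1})/d_{k+1}⌋ (starting m₀ = 0, d₀ = 1), with convergents p_k = a_k·p_{k-1} + p_{k-2}, q_k = a_k·q_{k-1} + q_{k-2} (p₋₁ = 1, q₋₁ = 0):
  k = 0: a₀ = 5; p₀/q₀ = 5/1; p₀² − 33·q₀² = 25 − 33 = -8.
  k = 1: m = 5, d = 8, a = ⌊(5 + 5)/8⌋ = 1; p/q = (1·5 + 1)/(1·1 + 0) = 6/1; p² − 33·q² = 36 − 33 = 3.
  k = 2: m = 3, d = 3, a = ⌊(5 + 3)/3⌋ = 2; p/q = (2·6 + 5)/(2·1 + 1) = 17/3; p² − 33·q² = 289 − 297 = -8.
  k = 3: m = 3, d = 8, a = ⌊(5 + 3)/8⌋ = 1; p/q = (1·17 + 6)/(1·3 + 1) = 23/4; p² − 33·q² = 529 − 528 = 1.
  The first convergent with p² − 33·q² = 1 gives the fundamental solution (x₁, y₁) = (23, 4).
Step 2: Apply the recurrence (x_{n+1}, y_{n+1}) = (x₁x_n + 33y₁y_n, x₁y_n + y₁x_n) repeatedly.
  From (x_1, y_1) = (23, 4): x_2 = 23·23 + 33·4·4 = 1057; y_2 = 23·4 + 4·23 = 184.
Step 3: Verify x_2² - 33·y_2² = 1117249 - 1117248 = 1 (should be 1). ✓

(x_1, y_1) = (23, 4); (x_2, y_2) = (1057, 184).


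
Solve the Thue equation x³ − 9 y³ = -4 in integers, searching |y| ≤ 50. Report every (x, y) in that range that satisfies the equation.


The equation is x³ - 9y³ = -4. For fixed y, x³ = 9·y³ − 4, so a solution requires the RHS to be a perfect cube.
Strategy: iterate y from -50 to 50, compute RHS = 9·y³ − 4, and check whether it is a (positive or negative) perfect cube.
Check small values of y:
  y = 0: RHS = -4 is not a perfect cube.
  y = 1: RHS = 5 is not a perfect cube.
  y = -1: RHS = -13 is not a perfect cube.
  y = 2: RHS = 68 is not a perfect cube.
  y = -2: RHS = -76 is not a perfect cube.
  y = 3: RHS = 239 is not a perfect cube.
  y = -3: RHS = -247 is not a perfect cube.
Continuing the search up to |y| = 50 finds no solutions either.
No (x, y) in the scanned range satisfies the equation.

No integer solutions with |y| ≤ 50.


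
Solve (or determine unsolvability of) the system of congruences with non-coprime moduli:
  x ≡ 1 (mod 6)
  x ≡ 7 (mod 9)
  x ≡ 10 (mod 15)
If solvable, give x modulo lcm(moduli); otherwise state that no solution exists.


Moduli 6, 9, 15 are not pairwise coprime, so CRT works modulo lcm(m_i) when all pairwise compatibility conditions hold.
Pairwise compatibility: gcd(m_i, m_j) must divide a_i - a_j for every pair.
Merge one congruence at a time:
  Start: x ≡ 1 (mod 6).
  Combine with x ≡ 7 (mod 9): gcd(6, 9) = 3; 7 - 1 = 6, which IS divisible by 3, so compatible.
    Write x = 1 + 6·t and substitute into x ≡ 7 (mod 9): 6·t ≡ 7 − 1 = 6 (mod 9).
    Divide the congruence (and modulus) by g = 3: 2·t ≡ 2 (mod 3).
    The inverse of 2 mod 3 is 2 (since 2·2 = 4 = 1·3 + 1), so t ≡ 2·2 = 4 ≡ 1 (mod 3).
    Then x = 1 + 6·1 = 7, valid modulo lcm(6, 9) = 18: x ≡ 7 (mod 18).
  Combine with x ≡ 10 (mod 15): gcd(18, 15) = 3; 10 - 7 = 3, which IS divisible by 3, so compatible.
    Write x = 7 + 18·t and substitute into x ≡ 10 (mod 15): 18·t ≡ 10 − 7 = 3 (mod 15).
    Divide the congruence (and modulus) by g = 3: 6·t ≡ 1 (mod 5).
    Reduce coefficients mod 5: 1·t ≡ 1 (mod 5).
    So t ≡ 1 (mod 5).
    Then x = 7 + 18·1 = 25, valid modulo lcm(18, 15) = 90: x ≡ 25 (mod 90).
Verify: 25 mod 6 = 1, 25 mod 9 = 7, 25 mod 15 = 10.

x ≡ 25 (mod 90).


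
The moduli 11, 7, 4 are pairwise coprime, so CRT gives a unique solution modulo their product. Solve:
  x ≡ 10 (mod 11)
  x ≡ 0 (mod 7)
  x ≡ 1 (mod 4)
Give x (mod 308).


Moduli 11, 7, 4 are pairwise coprime; by CRT there is a unique solution modulo M = 11 · 7 · 4 = 308.
Solve pairwise, accumulating the modulus:
  Start with x ≡ 10 (mod 11).
  Combine with x ≡ 0 (mod 7): since gcd(11, 7) = 1, we get a unique residue mod 77.
    Write x = 10 + 11·t and substitute into x ≡ 0 (mod 7): 11·t ≡ 0 − 10 = -10 (mod 7).
    Reduce coefficients mod 7: 4·t ≡ 4 (mod 7).
    The inverse of 4 mod 7 is 2 (since 4·2 = 8 = 1·7 + 1), so t ≡ 2·4 = 8 ≡ 1 (mod 7).
    Then x = 10 + 11·1 = 21, valid modulo lcm(11, 7) = 77: x ≡ 21 (mod 77).
  Combine with x ≡ 1 (mod 4): since gcd(77, 4) = 1, we get a unique residue mod 308.
    Write x = 21 + 77·t and substitute into x ≡ 1 (mod 4): 77·t ≡ 1 − 21 = -20 (mod 4).
    Reduce coefficients mod 4: 1·t ≡ 0 (mod 4).
    So t ≡ 0 (mod 4).
    Then x = 21 + 77·0 = 21, valid modulo lcm(77, 4) = 308: x ≡ 21 (mod 308).
Verify: 21 mod 11 = 10 ✓, 21 mod 7 = 0 ✓, 21 mod 4 = 1 ✓.

x ≡ 21 (mod 308).


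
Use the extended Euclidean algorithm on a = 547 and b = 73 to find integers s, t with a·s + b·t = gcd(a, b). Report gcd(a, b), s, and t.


Euclidean algorithm on (547, 73) — divide until remainder is 0:
  547 = 7 · 73 + 36
  73 = 2 · 36 + 1
  36 = 36 · 1 + 0
gcd(547, 73) = 1.
Track Bezout coefficients alongside the remainders: start with r₀ = 547 = a·1 + b·0 (s = 1, t = 0) and r₁ = 73 = a·0 + b·1 (s = 0, t = 1); each new remainder r_{k+1} = r_{k-1} − q_k·r_k inherits s_{k+1} = s_{k-1} − q_k·s_k, t_{k+1} = t_{k-1} − q_k·t_k, so r_k = a·s_k + b·t_k at every step:
  q = 7: r = 36, s = 1 − 7·0 = 1, t = 0 − 7·1 = -7  (check: 547·1 + 73·(-7) = 36)
  q = 2: r = 1, s = 0 − 2·1 = -2, t = 1 − 2·(-7) = 15  (check: 547·(-2) + 73·15 = 1)
The row with r = 1 (the gcd) gives the Bezout coefficients s = -2, t = 15.
Result: 547 · (-2) + 73 · (15) = 1.

gcd(547, 73) = 1; s = -2, t = 15 (check: 547·(-2) + 73·15 = 1).


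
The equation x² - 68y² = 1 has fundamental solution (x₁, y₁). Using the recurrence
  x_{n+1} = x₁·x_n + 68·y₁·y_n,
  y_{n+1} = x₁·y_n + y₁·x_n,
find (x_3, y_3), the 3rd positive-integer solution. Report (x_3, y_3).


Step 1: Find the fundamental solution (x₁, y₁) of x² - 68y² = 1.
  Expand √68 as a continued fraction. a₀ = ⌊√68⌋ = 8; iterate m_{k+1} = d_k·a_k − m_k, d_{k+1} = (68 − m_{k+1}²)/d_k, a_{k+1} = ⌊(a₀ + m_{k+1})/d_{k+1}⌋ (starting m₀ = 0, d₀ = 1), with convergents p_k = a_k·p_{k-1} + p_{k-2}, q_k = a_k·q_{k-1} + q_{k-2} (p₋₁ = 1, q₋₁ = 0):
  k = 0: a₀ = 8; p₀/q₀ = 8/1; p₀² − 68·q₀² = 64 − 68 = -4.
  k = 1: m = 8, d = 4, a = ⌊(8 + 8)/4⌋ = 4; p/q = (4·8 + 1)/(4·1 + 0) = 33/4; p² − 68·q² = 1089 − 1088 = 1.
  The first convergent with p² − 68·q² = 1 gives the fundamental solution (x₁, y₁) = (33, 4).
Step 2: Apply the recurrence (x_{n+1}, y_{n+1}) = (x₁x_n + 68y₁y_n, x₁y_n + y₁x_n) repeatedly.
  From (x_1, y_1) = (33, 4): x_2 = 33·33 + 68·4·4 = 2177; y_2 = 33·4 + 4·33 = 264.
  From (x_2, y_2) = (2177, 264): x_3 = 33·2177 + 68·4·264 = 143649; y_3 = 33·264 + 4·2177 = 17420.
Step 3: Verify x_3² - 68·y_3² = 20635035201 - 20635035200 = 1 (should be 1). ✓

(x_1, y_1) = (33, 4); (x_3, y_3) = (143649, 17420).


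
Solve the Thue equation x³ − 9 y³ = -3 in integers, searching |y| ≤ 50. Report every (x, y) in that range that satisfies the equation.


The equation is x³ - 9y³ = -3. For fixed y, x³ = 9·y³ − 3, so a solution requires the RHS to be a perfect cube.
Strategy: iterate y from -50 to 50, compute RHS = 9·y³ − 3, and check whether it is a (positive or negative) perfect cube.
Check small values of y:
  y = 0: RHS = -3 is not a perfect cube.
  y = 1: RHS = 6 is not a perfect cube.
  y = -1: RHS = -12 is not a perfect cube.
  y = 2: RHS = 69 is not a perfect cube.
  y = -2: RHS = -75 is not a perfect cube.
  y = 3: RHS = 240 is not a perfect cube.
  y = -3: RHS = -246 is not a perfect cube.
Continuing the search up to |y| = 50 finds no solutions either.
No (x, y) in the scanned range satisfies the equation.

No integer solutions with |y| ≤ 50.


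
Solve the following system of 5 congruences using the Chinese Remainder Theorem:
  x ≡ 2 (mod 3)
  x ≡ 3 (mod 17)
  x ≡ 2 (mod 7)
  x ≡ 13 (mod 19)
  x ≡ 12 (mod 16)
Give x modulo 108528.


Product of moduli M = 3 · 17 · 7 · 19 · 16 = 108528.
Merge one congruence at a time:
  Start: x ≡ 2 (mod 3).
  Combine with x ≡ 3 (mod 17); new modulus lcm = 51.
    Write x = 2 + 3·t and substitute into x ≡ 3 (mod 17): 3·t ≡ 3 − 2 = 1 (mod 17).
    The inverse of 3 mod 17 is 6 (since 3·6 = 18 = 1·17 + 1), so t ≡ 6·1 = 6 ≡ 6 (mod 17).
    Then x = 2 + 3·6 = 20, valid modulo lcm(3, 17) = 51: x ≡ 20 (mod 51).
  Combine with x ≡ 2 (mod 7); new modulus lcm = 357.
    Write x = 20 + 51·t and substitute into x ≡ 2 (mod 7): 51·t ≡ 2 − 20 = -18 (mod 7).
    Reduce coefficients mod 7: 2·t ≡ 3 (mod 7).
    The inverse of 2 mod 7 is 4 (since 2·4 = 8 = 1·7 + 1), so t ≡ 4·3 = 12 ≡ 5 (mod 7).
    Then x = 20 + 51·5 = 275, valid modulo lcm(51, 7) = 357: x ≡ 275 (mod 357).
  Combine with x ≡ 13 (mod 19); new modulus lcm = 6783.
    Write x = 275 + 357·t and substitute into x ≡ 13 (mod 19): 357·t ≡ 13 − 275 = -262 (mod 19).
    Reduce coefficients mod 19: 15·t ≡ 4 (mod 19).
    The inverse of 15 mod 19 is 14 (since 15·14 = 210 = 11·19 + 1), so t ≡ 14·4 = 56 ≡ 18 (mod 19).
    Then x = 275 + 357·18 = 6701, valid modulo lcm(357, 19) = 6783: x ≡ 6701 (mod 6783).
  Combine with x ≡ 12 (mod 16); new modulus lcm = 108528.
    Write x = 6701 + 6783·t and substitute into x ≡ 12 (mod 16): 6783·t ≡ 12 − 6701 = -6689 (mod 16).
    Reduce coefficients mod 16: 15·t ≡ 15 (mod 16).
    The inverse of 15 mod 16 is 15 (since 15·15 = 225 = 14·16 + 1), so t ≡ 15·15 = 225 ≡ 1 (mod 16).
    Then x = 6701 + 6783·1 = 13484, valid modulo lcm(6783, 16) = 108528: x ≡ 13484 (mod 108528).
Verify against each original: 13484 mod 3 = 2, 13484 mod 17 = 3, 13484 mod 7 = 2, 13484 mod 19 = 13, 13484 mod 16 = 12.

x ≡ 13484 (mod 108528).


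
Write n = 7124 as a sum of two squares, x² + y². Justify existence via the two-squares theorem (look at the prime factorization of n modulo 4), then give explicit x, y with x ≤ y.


Step 1: Factor n = 7124 = 2^2 · 13 · 137.
Step 2: Check the mod-4 condition on each prime factor: 2 = 2 (special); 13 ≡ 1 (mod 4), exponent 1; 137 ≡ 1 (mod 4), exponent 1.
All primes ≡ 3 (mod 4) appear to even exponent (or don't appear), so by the two-squares theorem n IS expressible as a sum of two squares.
Step 3: Build a representation. Group n = k² · m with k = 2 and m = 13 · 137 = 1781 (a product of primes ≡ 1 (mod 4)); a representation of m scales to one of n via (k·x)² + (k·y)² = k²(x² + y²). Each prime p ≡ 1 (mod 4) is itself a sum of two squares; find a² by testing p − a² for a perfect square:
  13: 13 − 1² = 12, 13 − 2² = 9 = 3² ⇒ 13 = 2² + 3².
  137: 137 − 1² = 136, 137 − 2² = 133, 137 − 3² = 128, 137 − 4² = 121 = 11² ⇒ 137 = 4² + 11².
  Combine using the Brahmagupta–Fibonacci identity (a² + b²)(c² + d²) = (ac − bd)² + (ad + bc)² = (ac + bd)² + (ad − bc)²:
  13 · 137 = 1781: from (2² + 3²)(4² + 11²), take (2·4 − 3·11, 2·11 + 3·4) = (8 − 33, 22 + 12) = (-25, 34); dropping signs (only squares matter) gives (25, 34); check 25² + 34² = 625 + 1156 = 1781 ✓.
  Scale by k = 2: (2·25, 2·34) = (50, 68).
Step 4: Order so x ≤ y and verify: 50² + 68² = 2500 + 4624 = 7124 = n. ✓

n = 7124 = 50² + 68² (one valid representation with x ≤ y).


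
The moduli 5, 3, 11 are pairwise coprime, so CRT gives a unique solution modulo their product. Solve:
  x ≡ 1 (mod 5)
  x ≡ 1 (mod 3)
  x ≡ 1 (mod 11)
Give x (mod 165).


Moduli 5, 3, 11 are pairwise coprime; by CRT there is a unique solution modulo M = 5 · 3 · 11 = 165.
Solve pairwise, accumulating the modulus:
  Start with x ≡ 1 (mod 5).
  Combine with x ≡ 1 (mod 3): since gcd(5, 3) = 1, we get a unique residue mod 15.
    Write x = 1 + 5·t and substitute into x ≡ 1 (mod 3): 5·t ≡ 1 − 1 = 0 (mod 3).
    Reduce coefficients mod 3: 2·t ≡ 0 (mod 3).
    The inverse of 2 mod 3 is 2 (since 2·2 = 4 = 1·3 + 1), so t ≡ 2·0 = 0 ≡ 0 (mod 3).
    Then x = 1 + 5·0 = 1, valid modulo lcm(5, 3) = 15: x ≡ 1 (mod 15).
  Combine with x ≡ 1 (mod 11): since gcd(15, 11) = 1, we get a unique residue mod 165.
    Write x = 1 + 15·t and substitute into x ≡ 1 (mod 11): 15·t ≡ 1 − 1 = 0 (mod 11).
    Reduce coefficients mod 11: 4·t ≡ 0 (mod 11).
    The inverse of 4 mod 11 is 3 (since 4·3 = 12 = 1·11 + 1), so t ≡ 3·0 = 0 ≡ 0 (mod 11).
    Then x = 1 + 15·0 = 1, valid modulo lcm(15, 11) = 165: x ≡ 1 (mod 165).
Verify: 1 mod 5 = 1 ✓, 1 mod 3 = 1 ✓, 1 mod 11 = 1 ✓.

x ≡ 1 (mod 165).


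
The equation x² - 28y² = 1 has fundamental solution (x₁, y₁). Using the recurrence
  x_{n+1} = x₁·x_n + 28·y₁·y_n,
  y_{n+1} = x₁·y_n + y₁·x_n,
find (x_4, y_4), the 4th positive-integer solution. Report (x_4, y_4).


Step 1: Find the fundamental solution (x₁, y₁) of x² - 28y² = 1.
  Expand √28 as a continued fraction. a₀ = ⌊√28⌋ = 5; iterate m_{k+1} = d_k·a_k − m_k, d_{k+1} = (28 − m_{k+1}²)/d_k, a_{k+1} = ⌊(a₀ + m_{k+1})/d_{k+1}⌋ (starting m₀ = 0, d₀ = 1), with convergents p_k = a_k·p_{k-1} + p_{k-2}, q_k = a_k·q_{k-1} + q_{k-2} (p₋₁ = 1, q₋₁ = 0):
  k = 0: a₀ = 5; p₀/q₀ = 5/1; p₀² − 28·q₀² = 25 − 28 = -3.
  k = 1: m = 5, d = 3, a = ⌊(5 + 5)/3⌋ = 3; p/q = (3·5 + 1)/(3·1 + 0) = 16/3; p² − 28·q² = 256 − 252 = 4.
  k = 2: m = 4, d = 4, a = ⌊(5 + 4)/4⌋ = 2; p/q = (2·16 + 5)/(2·3 + 1) = 37/7; p² − 28·q² = 1369 − 1372 = -3.
  k = 3: m = 4, d = 3, a = ⌊(5 + 4)/3⌋ = 3; p/q = (3·37 + 16)/(3·7 + 3) = 127/24; p² − 28·q² = 16129 − 16128 = 1.
  The first convergent with p² − 28·q² = 1 gives the fundamental solution (x₁, y₁) = (127, 24).
Step 2: Apply the recurrence (x_{n+1}, y_{n+1}) = (x₁x_n + 28y₁y_n, x₁y_n + y₁x_n) repeatedly.
  From (x_1, y_1) = (127, 24): x_2 = 127·127 + 28·24·24 = 32257; y_2 = 127·24 + 24·127 = 6096.
  From (x_2, y_2) = (32257, 6096): x_3 = 127·32257 + 28·24·6096 = 8193151; y_3 = 127·6096 + 24·32257 = 1548360.
  From (x_3, y_3) = (8193151, 1548360): x_4 = 127·8193151 + 28·24·1548360 = 2081028097; y_4 = 127·1548360 + 24·8193151 = 393277344.
Step 3: Verify x_4² - 28·y_4² = 4330677940503441409 - 4330677940503441408 = 1 (should be 1). ✓

(x_1, y_1) = (127, 24); (x_4, y_4) = (2081028097, 393277344).


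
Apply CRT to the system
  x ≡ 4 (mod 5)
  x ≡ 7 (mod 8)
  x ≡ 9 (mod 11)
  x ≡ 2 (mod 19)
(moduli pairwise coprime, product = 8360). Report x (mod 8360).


Product of moduli M = 5 · 8 · 11 · 19 = 8360.
Merge one congruence at a time:
  Start: x ≡ 4 (mod 5).
  Combine with x ≡ 7 (mod 8); new modulus lcm = 40.
    Write x = 4 + 5·t and substitute into x ≡ 7 (mod 8): 5·t ≡ 7 − 4 = 3 (mod 8).
    The inverse of 5 mod 8 is 5 (since 5·5 = 25 = 3·8 + 1), so t ≡ 5·3 = 15 ≡ 7 (mod 8).
    Then x = 4 + 5·7 = 39, valid modulo lcm(5, 8) = 40: x ≡ 39 (mod 40).
  Combine with x ≡ 9 (mod 11); new modulus lcm = 440.
    Write x = 39 + 40·t and substitute into x ≡ 9 (mod 11): 40·t ≡ 9 − 39 = -30 (mod 11).
    Reduce coefficients mod 11: 7·t ≡ 3 (mod 11).
    The inverse of 7 mod 11 is 8 (since 7·8 = 56 = 5·11 + 1), so t ≡ 8·3 = 24 ≡ 2 (mod 11).
    Then x = 39 + 40·2 = 119, valid modulo lcm(40, 11) = 440: x ≡ 119 (mod 440).
  Combine with x ≡ 2 (mod 19); new modulus lcm = 8360.
    Write x = 119 + 440·t and substitute into x ≡ 2 (mod 19): 440·t ≡ 2 − 119 = -117 (mod 19).
    Reduce coefficients mod 19: 3·t ≡ 16 (mod 19).
    The inverse of 3 mod 19 is 13 (since 3·13 = 39 = 2·19 + 1), so t ≡ 13·16 = 208 ≡ 18 (mod 19).
    Then x = 119 + 440·18 = 8039, valid modulo lcm(440, 19) = 8360: x ≡ 8039 (mod 8360).
Verify against each original: 8039 mod 5 = 4, 8039 mod 8 = 7, 8039 mod 11 = 9, 8039 mod 19 = 2.

x ≡ 8039 (mod 8360).


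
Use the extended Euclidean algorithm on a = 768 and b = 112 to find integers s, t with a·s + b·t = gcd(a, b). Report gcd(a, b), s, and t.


Euclidean algorithm on (768, 112) — divide until remainder is 0:
  768 = 6 · 112 + 96
  112 = 1 · 96 + 16
  96 = 6 · 16 + 0
gcd(768, 112) = 16.
Track Bezout coefficients alongside the remainders: start with r₀ = 768 = a·1 + b·0 (s = 1, t = 0) and r₁ = 112 = a·0 + b·1 (s = 0, t = 1); each new remainder r_{k+1} = r_{k-1} − q_k·r_k inherits s_{k+1} = s_{k-1} − q_k·s_k, t_{k+1} = t_{k-1} − q_k·t_k, so r_k = a·s_k + b·t_k at every step:
  q = 6: r = 96, s = 1 − 6·0 = 1, t = 0 − 6·1 = -6  (check: 768·1 + 112·(-6) = 96)
  q = 1: r = 16, s = 0 − 1·1 = -1, t = 1 − 1·(-6) = 7  (check: 768·(-1) + 112·7 = 16)
The row with r = 16 (the gcd) gives the Bezout coefficients s = -1, t = 7.
Result: 768 · (-1) + 112 · (7) = 16.

gcd(768, 112) = 16; s = -1, t = 7 (check: 768·(-1) + 112·7 = 16).


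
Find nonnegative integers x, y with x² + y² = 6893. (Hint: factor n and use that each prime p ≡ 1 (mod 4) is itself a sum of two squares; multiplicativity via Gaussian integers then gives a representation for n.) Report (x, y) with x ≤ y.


Step 1: Factor n = 6893 = 61 · 113.
Step 2: Check the mod-4 condition on each prime factor: 61 ≡ 1 (mod 4), exponent 1; 113 ≡ 1 (mod 4), exponent 1.
All primes ≡ 3 (mod 4) appear to even exponent (or don't appear), so by the two-squares theorem n IS expressible as a sum of two squares.
Step 3: Build a representation. Here n = 61 · 113 is a product of primes ≡ 1 (mod 4). Each prime p ≡ 1 (mod 4) is itself a sum of two squares; find a² by testing p − a² for a perfect square:
  61: 61 − 1² = 60, 61 − 2² = 57, 61 − 3² = 52, 61 − 4² = 45, 61 − 5² = 36 = 6² ⇒ 61 = 5² + 6².
  113: 113 − 1² = 112, 113 − 2² = 109, 113 − 3² = 104, 113 − 4² = 97, 113 − 5² = 88, 113 − 6² = 77, 113 − 7² = 64 = 8² ⇒ 113 = 7² + 8².
  Combine using the Brahmagupta–Fibonacci identity (a² + b²)(c² + d²) = (ac − bd)² + (ad + bc)² = (ac + bd)² + (ad − bc)²:
  61 · 113 = 6893: from (5² + 6²)(7² + 8²), take (5·7 − 6·8, 5·8 + 6·7) = (35 − 48, 40 + 42) = (-13, 82); dropping signs (only squares matter) gives (13, 82); check 13² + 82² = 169 + 6724 = 6893 ✓.
Step 4: Order so x ≤ y and verify: 13² + 82² = 169 + 6724 = 6893 = n. ✓

n = 6893 = 13² + 82² (one valid representation with x ≤ y).


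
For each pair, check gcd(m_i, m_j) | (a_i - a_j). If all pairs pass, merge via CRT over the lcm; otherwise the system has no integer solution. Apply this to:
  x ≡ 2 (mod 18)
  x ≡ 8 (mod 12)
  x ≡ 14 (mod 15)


Moduli 18, 12, 15 are not pairwise coprime, so CRT works modulo lcm(m_i) when all pairwise compatibility conditions hold.
Pairwise compatibility: gcd(m_i, m_j) must divide a_i - a_j for every pair.
Merge one congruence at a time:
  Start: x ≡ 2 (mod 18).
  Combine with x ≡ 8 (mod 12): gcd(18, 12) = 6; 8 - 2 = 6, which IS divisible by 6, so compatible.
    Write x = 2 + 18·t and substitute into x ≡ 8 (mod 12): 18·t ≡ 8 − 2 = 6 (mod 12).
    Divide the congruence (and modulus) by g = 6: 3·t ≡ 1 (mod 2).
    Reduce coefficients mod 2: 1·t ≡ 1 (mod 2).
    So t ≡ 1 (mod 2).
    Then x = 2 + 18·1 = 20, valid modulo lcm(18, 12) = 36: x ≡ 20 (mod 36).
  Combine with x ≡ 14 (mod 15): gcd(36, 15) = 3; 14 - 20 = -6, which IS divisible by 3, so compatible.
    Write x = 20 + 36·t and substitute into x ≡ 14 (mod 15): 36·t ≡ 14 − 20 = -6 (mod 15).
    Divide the congruence (and modulus) by g = 3: 12·t ≡ -2 (mod 5).
    Reduce coefficients mod 5: 2·t ≡ 3 (mod 5).
    The inverse of 2 mod 5 is 3 (since 2·3 = 6 = 1·5 + 1), so t ≡ 3·3 = 9 ≡ 4 (mod 5).
    Then x = 20 + 36·4 = 164, valid modulo lcm(36, 15) = 180: x ≡ 164 (mod 180).
Verify: 164 mod 18 = 2, 164 mod 12 = 8, 164 mod 15 = 14.

x ≡ 164 (mod 180).


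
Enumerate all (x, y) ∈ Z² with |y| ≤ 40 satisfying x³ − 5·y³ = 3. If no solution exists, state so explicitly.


The equation is x³ - 5y³ = 3. For fixed y, x³ = 5·y³ + 3, so a solution requires the RHS to be a perfect cube.
Strategy: iterate y from -40 to 40, compute RHS = 5·y³ + 3, and check whether it is a (positive or negative) perfect cube.
Check small values of y:
  y = 0: RHS = 3 is not a perfect cube.
  y = 1: RHS = 8 = (2)³ ⇒ x = 2 works.
  y = -1: RHS = -2 is not a perfect cube.
  y = 2: RHS = 43 is not a perfect cube.
  y = -2: RHS = -37 is not a perfect cube.
  y = 3: RHS = 138 is not a perfect cube.
  y = -3: RHS = -132 is not a perfect cube.
Continuing the search up to |y| = 40 finds no further solutions beyond those listed.
Collected solutions: (2, 1).

Solutions (with |y| ≤ 40): (2, 1).


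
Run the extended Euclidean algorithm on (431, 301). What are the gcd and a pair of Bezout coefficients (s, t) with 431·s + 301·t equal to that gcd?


Euclidean algorithm on (431, 301) — divide until remainder is 0:
  431 = 1 · 301 + 130
  301 = 2 · 130 + 41
  130 = 3 · 41 + 7
  41 = 5 · 7 + 6
  7 = 1 · 6 + 1
  6 = 6 · 1 + 0
gcd(431, 301) = 1.
Track Bezout coefficients alongside the remainders: start with r₀ = 431 = a·1 + b·0 (s = 1, t = 0) and r₁ = 301 = a·0 + b·1 (s = 0, t = 1); each new remainder r_{k+1} = r_{k-1} − q_k·r_k inherits s_{k+1} = s_{k-1} − q_k·s_k, t_{k+1} = t_{k-1} − q_k·t_k, so r_k = a·s_k + b·t_k at every step:
  q = 1: r = 130, s = 1 − 1·0 = 1, t = 0 − 1·1 = -1  (check: 431·1 + 301·(-1) = 130)
  q = 2: r = 41, s = 0 − 2·1 = -2, t = 1 − 2·(-1) = 3  (check: 431·(-2) + 301·3 = 41)
  q = 3: r = 7, s = 1 − 3·(-2) = 7, t = -1 − 3·3 = -10  (check: 431·7 + 301·(-10) = 7)
  q = 5: r = 6, s = -2 − 5·7 = -37, t = 3 − 5·(-10) = 53  (check: 431·(-37) + 301·53 = 6)
  q = 1: r = 1, s = 7 − 1·(-37) = 44, t = -10 − 1·53 = -63  (check: 431·44 + 301·(-63) = 1)
The row with r = 1 (the gcd) gives the Bezout coefficients s = 44, t = -63.
Result: 431 · (44) + 301 · (-63) = 1.

gcd(431, 301) = 1; s = 44, t = -63 (check: 431·44 + 301·(-63) = 1).


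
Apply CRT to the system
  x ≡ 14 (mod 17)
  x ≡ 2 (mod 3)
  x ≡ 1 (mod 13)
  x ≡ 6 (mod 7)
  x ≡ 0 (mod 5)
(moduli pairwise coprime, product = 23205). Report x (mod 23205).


Product of moduli M = 17 · 3 · 13 · 7 · 5 = 23205.
Merge one congruence at a time:
  Start: x ≡ 14 (mod 17).
  Combine with x ≡ 2 (mod 3); new modulus lcm = 51.
    Write x = 14 + 17·t and substitute into x ≡ 2 (mod 3): 17·t ≡ 2 − 14 = -12 (mod 3).
    Reduce coefficients mod 3: 2·t ≡ 0 (mod 3).
    The inverse of 2 mod 3 is 2 (since 2·2 = 4 = 1·3 + 1), so t ≡ 2·0 = 0 ≡ 0 (mod 3).
    Then x = 14 + 17·0 = 14, valid modulo lcm(17, 3) = 51: x ≡ 14 (mod 51).
  Combine with x ≡ 1 (mod 13); new modulus lcm = 663.
    Write x = 14 + 51·t and substitute into x ≡ 1 (mod 13): 51·t ≡ 1 − 14 = -13 (mod 13).
    Reduce coefficients mod 13: 12·t ≡ 0 (mod 13).
    The inverse of 12 mod 13 is 12 (since 12·12 = 144 = 11·13 + 1), so t ≡ 12·0 = 0 ≡ 0 (mod 13).
    Then x = 14 + 51·0 = 14, valid modulo lcm(51, 13) = 663: x ≡ 14 (mod 663).
  Combine with x ≡ 6 (mod 7); new modulus lcm = 4641.
    Write x = 14 + 663·t and substitute into x ≡ 6 (mod 7): 663·t ≡ 6 − 14 = -8 (mod 7).
    Reduce coefficients mod 7: 5·t ≡ 6 (mod 7).
    The inverse of 5 mod 7 is 3 (since 5·3 = 15 = 2·7 + 1), so t ≡ 3·6 = 18 ≡ 4 (mod 7).
    Then x = 14 + 663·4 = 2666, valid modulo lcm(663, 7) = 4641: x ≡ 2666 (mod 4641).
  Combine with x ≡ 0 (mod 5); new modulus lcm = 23205.
    Write x = 2666 + 4641·t and substitute into x ≡ 0 (mod 5): 4641·t ≡ 0 − 2666 = -2666 (mod 5).
    Reduce coefficients mod 5: 1·t ≡ 4 (mod 5).
    So t ≡ 4 (mod 5).
    Then x = 2666 + 4641·4 = 21230, valid modulo lcm(4641, 5) = 23205: x ≡ 21230 (mod 23205).
Verify against each original: 21230 mod 17 = 14, 21230 mod 3 = 2, 21230 mod 13 = 1, 21230 mod 7 = 6, 21230 mod 5 = 0.

x ≡ 21230 (mod 23205).
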